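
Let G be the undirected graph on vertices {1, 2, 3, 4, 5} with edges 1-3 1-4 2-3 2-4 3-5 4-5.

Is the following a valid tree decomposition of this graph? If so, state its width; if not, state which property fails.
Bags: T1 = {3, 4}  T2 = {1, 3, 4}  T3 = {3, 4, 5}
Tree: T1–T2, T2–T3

No — vertex 2 appears in no bag.

A tree decomposition must satisfy three properties: every vertex lies in some bag; for every edge, both endpoints lie together in some bag; and for every vertex, the bags containing it form a connected subtree. Here vertex 2 appears in no bag, so the decomposition is invalid.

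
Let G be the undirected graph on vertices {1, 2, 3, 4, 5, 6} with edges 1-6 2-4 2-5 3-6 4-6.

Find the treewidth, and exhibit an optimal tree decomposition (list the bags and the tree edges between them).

The largest bag has 2 vertices, giving width 1; this decomposition certifies tw(G) ≤ 1. G has an edge, so its treewidth is at least 1. Hence tw(G) = 1 exactly.

Treewidth 1.
One such decomposition:
Bags: B1 = {4, 6}  B2 = {2, 4}  B3 = {3, 6}  B4 = {1, 6}  B5 = {2, 5}
Tree: B1–B2, B1–B3, B1–B4, B2–B5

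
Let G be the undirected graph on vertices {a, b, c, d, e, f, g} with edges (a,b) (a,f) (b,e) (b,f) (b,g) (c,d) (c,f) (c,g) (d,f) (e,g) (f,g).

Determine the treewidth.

2

A width-2 tree decomposition is:
Bags: B1 = {c, f, g}  B2 = {b, f, g}  B3 = {b, e, g}  B4 = {a, b, f}  B5 = {c, d, f}
Tree: B1–B2, B2–B3, B2–B4, B1–B5
Each bag holds 3 vertices, so the decomposition has width 2, which upper-bounds the treewidth. On the other hand G contains the 3-clique {b, e, g}. A clique must lie in a single bag of any decomposition, so no decomposition can have width below 2. The upper and lower bounds meet at 2, so that is the treewidth.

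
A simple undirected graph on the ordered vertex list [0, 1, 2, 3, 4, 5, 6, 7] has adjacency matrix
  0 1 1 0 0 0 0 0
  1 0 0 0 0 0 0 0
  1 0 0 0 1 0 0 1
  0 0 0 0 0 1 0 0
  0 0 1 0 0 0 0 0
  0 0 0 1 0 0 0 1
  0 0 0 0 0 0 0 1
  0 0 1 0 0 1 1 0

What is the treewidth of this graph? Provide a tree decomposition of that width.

Every bag has size at most 2, so the width is 2 − 1 = 1 and tw(G) ≤ 1. Since G has at least one edge (e.g. 2–7), it is not an edgeless graph, so tw(G) ≥ 1. Combining the bounds, tw(G) = 1.

Treewidth 1.
One optimal decomposition is:
Bags: B1 = {2, 7}  B2 = {2, 4}  B3 = {5, 7}  B4 = {3, 5}  B5 = {0, 2}  B6 = {0, 1}  B7 = {6, 7}
Tree: B1–B2, B1–B3, B3–B4, B1–B5, B5–B6, B1–B7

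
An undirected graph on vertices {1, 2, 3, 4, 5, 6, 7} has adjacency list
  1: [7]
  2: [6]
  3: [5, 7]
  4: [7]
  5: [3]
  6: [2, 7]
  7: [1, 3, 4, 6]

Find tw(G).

A width-1 tree decomposition is:
Bags: B1 = {6, 7}  B2 = {4, 7}  B3 = {3, 7}  B4 = {1, 7}  B5 = {3, 5}  B6 = {2, 6}
Tree: B1–B2, B2–B3, B2–B4, B3–B5, B1–B6
Each bag holds 2 vertices, so the decomposition has width 1, which upper-bounds the treewidth. G has an edge, so its treewidth is at least 1. Combining the bounds, tw(G) = 1.

1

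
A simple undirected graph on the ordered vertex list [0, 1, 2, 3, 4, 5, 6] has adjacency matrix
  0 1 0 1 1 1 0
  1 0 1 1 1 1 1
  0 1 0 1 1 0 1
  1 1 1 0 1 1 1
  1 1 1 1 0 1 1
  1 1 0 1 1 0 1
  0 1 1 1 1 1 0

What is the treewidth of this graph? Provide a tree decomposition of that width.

Every bag has size at most 5, so the width is 5 − 1 = 4 and tw(G) ≤ 4. Conversely, {1, 2, 3, 4, 6} is a clique of size 5, and the vertices of any clique must share a bag in every tree decomposition; so some bag has ≥ 5 vertices and tw(G) ≥ 4. Combining the bounds, tw(G) = 4.

Treewidth 4.
One such decomposition:
Bags: B1 = {1, 3, 4, 5, 6}  B2 = {0, 1, 3, 4, 5}  B3 = {1, 2, 3, 4, 6}
Tree: B1–B2, B1–B3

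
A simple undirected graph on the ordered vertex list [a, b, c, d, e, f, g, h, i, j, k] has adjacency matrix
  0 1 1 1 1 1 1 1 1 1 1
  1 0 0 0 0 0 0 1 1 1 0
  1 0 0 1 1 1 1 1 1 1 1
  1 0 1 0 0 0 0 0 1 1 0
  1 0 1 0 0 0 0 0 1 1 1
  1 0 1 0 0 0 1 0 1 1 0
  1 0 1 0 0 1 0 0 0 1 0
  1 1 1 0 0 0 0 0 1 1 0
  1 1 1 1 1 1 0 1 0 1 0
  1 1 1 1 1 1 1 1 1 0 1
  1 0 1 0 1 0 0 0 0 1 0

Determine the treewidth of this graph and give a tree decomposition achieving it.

Treewidth 4.
One optimal decomposition is:
Bags: B1 = {a, c, e, i, j}  B2 = {a, c, e, j, k}  B3 = {a, c, f, i, j}  B4 = {a, c, f, g, j}  B5 = {a, c, h, i, j}  B6 = {a, c, d, i, j}  B7 = {a, b, h, i, j}
Tree: B1–B2, B1–B3, B3–B4, B3–B5, B1–B6, B5–B7

The largest bag has 5 vertices, giving width 4; this decomposition certifies tw(G) ≤ 4. On the other hand G contains the 5-clique {a, c, f, g, j}. A clique must lie in a single bag of any decomposition, so no decomposition can have width below 4. The upper and lower bounds meet at 4, so that is the treewidth.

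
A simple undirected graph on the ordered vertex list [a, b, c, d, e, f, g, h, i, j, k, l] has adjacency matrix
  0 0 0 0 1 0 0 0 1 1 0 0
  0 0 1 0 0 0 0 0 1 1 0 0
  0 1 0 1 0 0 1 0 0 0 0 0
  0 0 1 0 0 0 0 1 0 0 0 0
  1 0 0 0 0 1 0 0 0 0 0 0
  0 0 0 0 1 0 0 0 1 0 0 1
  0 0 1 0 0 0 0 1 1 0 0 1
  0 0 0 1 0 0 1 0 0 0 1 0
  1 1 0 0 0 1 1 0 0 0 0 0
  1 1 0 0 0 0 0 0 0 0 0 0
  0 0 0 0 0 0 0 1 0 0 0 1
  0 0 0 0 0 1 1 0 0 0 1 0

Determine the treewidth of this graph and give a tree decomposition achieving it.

Treewidth 3.
One optimal decomposition is:
Bags: B1 = {a, e, f, j}  B2 = {a, f, i, j}  B3 = {b, f, i, j}  B4 = {b, f, i, l}  B5 = {b, g, i, l}  B6 = {b, c, g, l}  B7 = {c, g, k, l}  B8 = {c, g, h, k}  B9 = {c, d, h, k}
Tree: B1–B2, B2–B3, B3–B4, B4–B5, B5–B6, B6–B7, B7–B8, B8–B9

Each bag holds 4 vertices, so the decomposition has width 3, which upper-bounds the treewidth. For the lower bound: the 4 vertex sets {a,e,j}, {f}, {i}, {b,c,g,l} are disjoint, each induces a connected subgraph, and every pair is joined by at least one edge of G. Contracting each set to a single vertex therefore yields K_{4} as a minor, and since treewidth is minor-monotone, tw(G) ≥ tw(K_{4}) = 3. Combining the bounds, tw(G) = 3.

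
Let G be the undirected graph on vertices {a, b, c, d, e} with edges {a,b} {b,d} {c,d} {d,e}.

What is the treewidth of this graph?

1

A width-1 tree decomposition is:
Bags: B1 = {d, e}  B2 = {b, d}  B3 = {a, b}  B4 = {c, d}
Tree: B1–B2, B2–B3, B2–B4
Each bag holds 2 vertices, so the decomposition has width 1, which upper-bounds the treewidth. Any graph with an edge has treewidth ≥ 1, and G has the edge d–e. Combining the bounds, tw(G) = 1.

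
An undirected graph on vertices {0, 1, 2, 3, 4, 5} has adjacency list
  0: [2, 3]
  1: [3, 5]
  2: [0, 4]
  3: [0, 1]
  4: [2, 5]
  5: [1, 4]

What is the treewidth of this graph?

A width-2 tree decomposition is:
Bags: B1 = {1, 3, 5}  B2 = {0, 3, 5}  B3 = {0, 2, 5}  B4 = {2, 4, 5}
Tree: B1–B2, B2–B3, B3–B4
Each bag holds 3 vertices, so the decomposition has width 2, which upper-bounds the treewidth. The edges 5–1–3–0–2–4–5 form a cycle, so G is not a tree and its treewidth is at least 2. Hence tw(G) = 2 exactly.

2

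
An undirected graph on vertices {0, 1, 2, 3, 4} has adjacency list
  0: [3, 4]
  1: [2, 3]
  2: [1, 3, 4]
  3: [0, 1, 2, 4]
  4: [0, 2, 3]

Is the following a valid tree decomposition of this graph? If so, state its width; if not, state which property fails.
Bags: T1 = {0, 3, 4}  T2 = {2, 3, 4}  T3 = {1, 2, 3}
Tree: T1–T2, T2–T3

Yes; width 2.

Vertex coverage: the bags together contain {0, 1, 2, 3, 4}, the full vertex set. Edge coverage: each edge of G has both endpoints in at least one bag. Running intersection: for every vertex, the bags containing it form a connected subtree. All three properties hold, so this is a valid tree decomposition of width max|bag| − 1 = 2, and hence tw(G) ≤ 2.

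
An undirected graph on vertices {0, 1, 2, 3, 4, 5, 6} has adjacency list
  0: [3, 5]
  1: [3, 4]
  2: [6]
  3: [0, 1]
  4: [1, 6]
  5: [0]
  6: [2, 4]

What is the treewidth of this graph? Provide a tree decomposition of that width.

Treewidth 1.
One optimal decomposition is:
Bags: B1 = {2, 6}  B2 = {4, 6}  B3 = {1, 4}  B4 = {1, 3}  B5 = {0, 3}  B6 = {0, 5}
Tree: B1–B2, B2–B3, B3–B4, B4–B5, B5–B6

Every bag has size at most 2, so the width is 2 − 1 = 1 and tw(G) ≤ 1. G has an edge, so its treewidth is at least 1. Combining the bounds, tw(G) = 1.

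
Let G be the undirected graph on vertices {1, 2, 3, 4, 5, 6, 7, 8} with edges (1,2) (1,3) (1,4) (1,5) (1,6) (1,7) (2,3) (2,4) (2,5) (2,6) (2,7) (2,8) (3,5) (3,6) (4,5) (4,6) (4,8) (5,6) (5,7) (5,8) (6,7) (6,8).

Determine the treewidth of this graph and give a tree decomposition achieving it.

Each bag holds 5 vertices, so the decomposition has width 4, which upper-bounds the treewidth. For the lower bound, the 5 vertices {2, 4, 5, 6, 8} are pairwise adjacent, and any tree decomposition puts a clique entirely inside one bag — forcing width ≥ 4. The upper and lower bounds meet at 4, so that is the treewidth.

Treewidth 4.
One such decomposition:
Bags: B1 = {1, 2, 3, 5, 6}  B2 = {1, 2, 5, 6, 7}  B3 = {1, 2, 4, 5, 6}  B4 = {2, 4, 5, 6, 8}
Tree: B1–B2, B2–B3, B3–B4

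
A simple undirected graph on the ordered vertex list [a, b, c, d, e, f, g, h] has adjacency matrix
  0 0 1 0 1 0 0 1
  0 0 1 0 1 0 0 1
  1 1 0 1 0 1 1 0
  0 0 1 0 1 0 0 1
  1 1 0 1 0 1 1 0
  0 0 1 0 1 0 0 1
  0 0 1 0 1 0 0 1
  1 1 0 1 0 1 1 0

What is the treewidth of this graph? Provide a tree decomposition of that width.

The largest bag has 4 vertices, giving width 3; this decomposition certifies tw(G) ≤ 3. For the lower bound: the 4 vertex sets {b,e}, {g,h}, {c}, {d} are disjoint, each induces a connected subgraph, and every pair is joined by at least one edge of G. Contracting each set to a single vertex therefore yields K_{4} as a minor, and since treewidth is minor-monotone, tw(G) ≥ tw(K_{4}) = 3. Combining the bounds, tw(G) = 3.

Treewidth 3.
One optimal decomposition is:
Bags: B1 = {b, c, e, h}  B2 = {c, e, g, h}  B3 = {c, d, e, h}  B4 = {a, c, e, h}  B5 = {c, e, f, h}
Tree: B1–B2, B2–B3, B3–B4, B4–B5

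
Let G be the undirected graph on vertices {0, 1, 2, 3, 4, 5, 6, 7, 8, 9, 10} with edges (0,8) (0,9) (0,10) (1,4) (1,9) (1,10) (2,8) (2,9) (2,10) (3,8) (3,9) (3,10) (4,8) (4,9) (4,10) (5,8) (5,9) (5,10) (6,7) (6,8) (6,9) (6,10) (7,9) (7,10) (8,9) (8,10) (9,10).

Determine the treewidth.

3

A width-3 tree decomposition is:
Bags: B1 = {5, 8, 9, 10}  B2 = {6, 8, 9, 10}  B3 = {4, 8, 9, 10}  B4 = {0, 8, 9, 10}  B5 = {3, 8, 9, 10}  B6 = {1, 4, 9, 10}  B7 = {6, 7, 9, 10}  B8 = {2, 8, 9, 10}
Tree: B1–B2, B1–B3, B1–B4, B2–B5, B3–B6, B2–B7, B2–B8
Each bag holds 4 vertices, so the decomposition has width 3, which upper-bounds the treewidth. For the lower bound, the 4 vertices {0, 8, 9, 10} are pairwise adjacent, and any tree decomposition puts a clique entirely inside one bag — forcing width ≥ 3. The upper and lower bounds meet at 3, so that is the treewidth.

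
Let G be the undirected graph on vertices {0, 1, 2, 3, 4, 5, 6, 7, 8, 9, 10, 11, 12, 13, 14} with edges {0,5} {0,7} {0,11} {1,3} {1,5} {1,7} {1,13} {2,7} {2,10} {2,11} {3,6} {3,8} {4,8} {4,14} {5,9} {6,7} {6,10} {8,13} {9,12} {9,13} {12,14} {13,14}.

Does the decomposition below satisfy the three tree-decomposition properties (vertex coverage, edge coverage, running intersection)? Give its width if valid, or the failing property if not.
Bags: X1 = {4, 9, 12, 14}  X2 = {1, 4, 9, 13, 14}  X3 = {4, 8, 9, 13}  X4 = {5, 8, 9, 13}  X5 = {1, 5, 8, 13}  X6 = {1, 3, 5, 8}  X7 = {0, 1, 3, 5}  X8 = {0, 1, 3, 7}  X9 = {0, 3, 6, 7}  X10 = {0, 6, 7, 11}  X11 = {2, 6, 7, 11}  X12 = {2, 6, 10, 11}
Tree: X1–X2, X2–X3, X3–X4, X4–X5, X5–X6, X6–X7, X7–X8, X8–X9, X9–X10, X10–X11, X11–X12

A tree decomposition must satisfy three properties: every vertex lies in some bag; for every edge, both endpoints lie together in some bag; and for every vertex, the bags containing it form a connected subtree. Here bags containing vertex 1 are not connected in the tree, so the decomposition is invalid.

No — bags containing vertex 1 are not connected in the tree.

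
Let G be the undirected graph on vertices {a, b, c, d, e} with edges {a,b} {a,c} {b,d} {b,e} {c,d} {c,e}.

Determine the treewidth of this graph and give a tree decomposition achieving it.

Treewidth 2.
Bags: B1 = {b, c, d}  B2 = {b, c, e}  B3 = {a, b, c}
Tree: B1–B2, B2–B3

Every bag has size at most 3, so the width is 3 − 1 = 2 and tw(G) ≤ 2. The edges c–d–b–e–c form a cycle, so G is not a tree and its treewidth is at least 2. The upper and lower bounds meet at 2, so that is the treewidth.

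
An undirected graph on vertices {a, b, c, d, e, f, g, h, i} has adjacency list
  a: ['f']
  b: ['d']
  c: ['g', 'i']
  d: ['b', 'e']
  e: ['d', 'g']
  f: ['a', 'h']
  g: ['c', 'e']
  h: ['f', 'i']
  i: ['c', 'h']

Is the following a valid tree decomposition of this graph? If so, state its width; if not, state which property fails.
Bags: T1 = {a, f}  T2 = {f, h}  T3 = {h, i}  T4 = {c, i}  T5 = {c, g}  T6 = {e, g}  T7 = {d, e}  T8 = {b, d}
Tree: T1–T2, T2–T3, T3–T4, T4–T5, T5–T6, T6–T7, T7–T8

Yes; width 1.

Every vertex of G appears in some bag (union = {a, b, c, d, e, f, g, h, i}); every edge is covered by a bag; and for each vertex v the set of bags containing v is connected in the bag tree. The decomposition is therefore valid. The largest bag has 2 vertices, so the width is 1.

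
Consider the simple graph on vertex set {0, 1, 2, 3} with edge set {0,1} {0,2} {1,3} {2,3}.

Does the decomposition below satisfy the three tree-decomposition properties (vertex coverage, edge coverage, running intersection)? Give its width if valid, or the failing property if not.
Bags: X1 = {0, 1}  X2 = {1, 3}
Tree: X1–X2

No — vertex 2 appears in no bag.

A tree decomposition must satisfy three properties: every vertex lies in some bag; for every edge, both endpoints lie together in some bag; and for every vertex, the bags containing it form a connected subtree. Here vertex 2 appears in no bag, so the decomposition is invalid.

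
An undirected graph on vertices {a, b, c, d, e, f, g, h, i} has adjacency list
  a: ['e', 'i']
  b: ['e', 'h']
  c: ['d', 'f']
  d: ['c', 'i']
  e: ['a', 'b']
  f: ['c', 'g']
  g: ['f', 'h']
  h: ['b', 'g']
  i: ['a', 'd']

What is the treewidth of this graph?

2

A width-2 tree decomposition is:
Bags: B1 = {c, d, f}  B2 = {d, f, g}  B3 = {d, g, h}  B4 = {b, d, h}  B5 = {b, d, e}  B6 = {a, d, e}  B7 = {a, d, i}
Tree: B1–B2, B2–B3, B3–B4, B4–B5, B5–B6, B6–B7
Every bag has size at most 3, so the width is 3 − 1 = 2 and tw(G) ≤ 2. Since d–c–f–g–h–b–e–a–i–d is a cycle in G, G is not acyclic. Forests are exactly the graphs of treewidth ≤ 1, so tw(G) ≥ 2. Combining the bounds, tw(G) = 2.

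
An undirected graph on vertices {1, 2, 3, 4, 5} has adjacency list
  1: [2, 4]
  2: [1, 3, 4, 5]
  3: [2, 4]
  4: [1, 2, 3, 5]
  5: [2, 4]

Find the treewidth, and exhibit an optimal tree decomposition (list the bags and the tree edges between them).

Each bag holds 3 vertices, so the decomposition has width 2, which upper-bounds the treewidth. Conversely, {1, 2, 4} is a clique of size 3, and the vertices of any clique must share a bag in every tree decomposition; so some bag has ≥ 3 vertices and tw(G) ≥ 2. The upper and lower bounds meet at 2, so that is the treewidth.

Treewidth 2.
One such decomposition:
Bags: B1 = {2, 3, 4}  B2 = {2, 4, 5}  B3 = {1, 2, 4}
Tree: B1–B2, B1–B3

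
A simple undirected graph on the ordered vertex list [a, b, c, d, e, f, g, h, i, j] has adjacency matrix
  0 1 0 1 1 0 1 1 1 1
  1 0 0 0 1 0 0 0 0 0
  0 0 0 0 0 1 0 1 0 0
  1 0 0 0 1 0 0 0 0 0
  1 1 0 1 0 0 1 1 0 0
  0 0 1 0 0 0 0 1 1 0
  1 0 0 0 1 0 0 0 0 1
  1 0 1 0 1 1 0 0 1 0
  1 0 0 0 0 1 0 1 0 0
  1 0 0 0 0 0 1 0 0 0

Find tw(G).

A width-2 tree decomposition is:
Bags: B1 = {a, h, i}  B2 = {f, h, i}  B3 = {a, e, h}  B4 = {a, e, g}  B5 = {a, d, e}  B6 = {c, f, h}  B7 = {a, b, e}  B8 = {a, g, j}
Tree: B1–B2, B1–B3, B3–B4, B3–B5, B2–B6, B4–B7, B4–B8
Each bag holds 3 vertices, so the decomposition has width 2, which upper-bounds the treewidth. For the lower bound, the 3 vertices {a, g, j} are pairwise adjacent, and any tree decomposition puts a clique entirely inside one bag — forcing width ≥ 2. Therefore the treewidth is 2.

2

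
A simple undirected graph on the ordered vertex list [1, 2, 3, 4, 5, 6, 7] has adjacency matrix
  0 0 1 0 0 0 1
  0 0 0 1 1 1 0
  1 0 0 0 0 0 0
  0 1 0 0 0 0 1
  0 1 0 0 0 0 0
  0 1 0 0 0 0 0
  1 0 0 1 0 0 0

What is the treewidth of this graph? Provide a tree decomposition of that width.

Treewidth 1.
Bags: B1 = {4, 7}  B2 = {1, 7}  B3 = {2, 4}  B4 = {2, 6}  B5 = {2, 5}  B6 = {1, 3}
Tree: B1–B2, B1–B3, B3–B4, B3–B5, B2–B6

Each bag holds 2 vertices, so the decomposition has width 1, which upper-bounds the treewidth. Since G has at least one edge (e.g. 7–4), it is not an edgeless graph, so tw(G) ≥ 1. Combining the bounds, tw(G) = 1.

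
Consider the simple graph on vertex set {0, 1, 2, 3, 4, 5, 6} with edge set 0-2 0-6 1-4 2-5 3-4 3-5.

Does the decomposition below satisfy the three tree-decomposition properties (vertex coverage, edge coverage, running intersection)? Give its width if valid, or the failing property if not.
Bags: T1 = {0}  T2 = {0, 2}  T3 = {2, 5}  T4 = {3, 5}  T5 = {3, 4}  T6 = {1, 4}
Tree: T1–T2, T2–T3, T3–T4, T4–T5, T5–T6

A tree decomposition must satisfy three properties: every vertex lies in some bag; for every edge, both endpoints lie together in some bag; and for every vertex, the bags containing it form a connected subtree. Here vertex 6 appears in no bag, so the decomposition is invalid.

No — vertex 6 appears in no bag.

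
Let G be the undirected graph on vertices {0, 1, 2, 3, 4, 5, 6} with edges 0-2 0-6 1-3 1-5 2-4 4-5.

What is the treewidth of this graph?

A width-1 tree decomposition is:
Bags: B1 = {1, 3}  B2 = {1, 5}  B3 = {4, 5}  B4 = {2, 4}  B5 = {0, 2}  B6 = {0, 6}
Tree: B1–B2, B2–B3, B3–B4, B4–B5, B5–B6
Each bag holds 2 vertices, so the decomposition has width 1, which upper-bounds the treewidth. G has an edge, so its treewidth is at least 1. The upper and lower bounds meet at 1, so that is the treewidth.

1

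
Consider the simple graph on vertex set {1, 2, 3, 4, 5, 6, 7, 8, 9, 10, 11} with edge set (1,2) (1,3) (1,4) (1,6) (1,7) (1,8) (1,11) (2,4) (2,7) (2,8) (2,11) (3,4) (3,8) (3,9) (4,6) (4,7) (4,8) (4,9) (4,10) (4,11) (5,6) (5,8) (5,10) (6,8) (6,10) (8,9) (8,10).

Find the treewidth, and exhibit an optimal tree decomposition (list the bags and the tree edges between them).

Treewidth 3.
One optimal decomposition is:
Bags: B1 = {1, 4, 6, 8}  B2 = {1, 2, 4, 8}  B3 = {4, 6, 8, 10}  B4 = {1, 2, 4, 11}  B5 = {1, 2, 4, 7}  B6 = {5, 6, 8, 10}  B7 = {1, 3, 4, 8}  B8 = {3, 4, 8, 9}
Tree: B1–B2, B1–B3, B2–B4, B4–B5, B3–B6, B2–B7, B7–B8

Each bag holds 4 vertices, so the decomposition has width 3, which upper-bounds the treewidth. Conversely, {1, 2, 4, 8} is a clique of size 4, and the vertices of any clique must share a bag in every tree decomposition; so some bag has ≥ 4 vertices and tw(G) ≥ 3. The upper and lower bounds meet at 3, so that is the treewidth.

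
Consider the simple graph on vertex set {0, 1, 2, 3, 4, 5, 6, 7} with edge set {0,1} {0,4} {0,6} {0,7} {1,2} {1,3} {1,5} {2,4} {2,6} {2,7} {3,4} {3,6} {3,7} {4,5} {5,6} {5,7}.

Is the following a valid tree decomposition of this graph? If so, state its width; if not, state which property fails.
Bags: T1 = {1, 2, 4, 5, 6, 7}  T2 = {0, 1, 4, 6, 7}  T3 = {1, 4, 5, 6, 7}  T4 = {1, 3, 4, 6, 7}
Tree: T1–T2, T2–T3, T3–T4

A tree decomposition must satisfy three properties: every vertex lies in some bag; for every edge, both endpoints lie together in some bag; and for every vertex, the bags containing it form a connected subtree. Here bags containing vertex 5 are not connected in the tree, so the decomposition is invalid.

No — bags containing vertex 5 are not connected in the tree.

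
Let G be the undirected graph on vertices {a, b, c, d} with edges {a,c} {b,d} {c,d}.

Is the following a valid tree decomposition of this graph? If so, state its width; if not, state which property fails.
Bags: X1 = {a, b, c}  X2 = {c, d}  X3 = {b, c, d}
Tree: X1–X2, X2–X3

No — bags containing vertex b are not connected in the tree.

A tree decomposition must satisfy three properties: every vertex lies in some bag; for every edge, both endpoints lie together in some bag; and for every vertex, the bags containing it form a connected subtree. Here bags containing vertex b are not connected in the tree, so the decomposition is invalid.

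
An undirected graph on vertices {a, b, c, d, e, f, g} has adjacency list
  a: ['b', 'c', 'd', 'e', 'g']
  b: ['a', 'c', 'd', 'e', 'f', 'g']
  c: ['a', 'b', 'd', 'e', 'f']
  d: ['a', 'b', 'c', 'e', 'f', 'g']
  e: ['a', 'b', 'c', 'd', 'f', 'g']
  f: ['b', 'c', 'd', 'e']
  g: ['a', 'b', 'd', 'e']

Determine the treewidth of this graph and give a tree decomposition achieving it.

Treewidth 4.
Bags: B1 = {a, b, d, e, g}  B2 = {a, b, c, d, e}  B3 = {b, c, d, e, f}
Tree: B1–B2, B2–B3

Each bag holds 5 vertices, so the decomposition has width 4, which upper-bounds the treewidth. For the lower bound, the 5 vertices {a, b, d, e, g} are pairwise adjacent, and any tree decomposition puts a clique entirely inside one bag — forcing width ≥ 4. Combining the bounds, tw(G) = 4.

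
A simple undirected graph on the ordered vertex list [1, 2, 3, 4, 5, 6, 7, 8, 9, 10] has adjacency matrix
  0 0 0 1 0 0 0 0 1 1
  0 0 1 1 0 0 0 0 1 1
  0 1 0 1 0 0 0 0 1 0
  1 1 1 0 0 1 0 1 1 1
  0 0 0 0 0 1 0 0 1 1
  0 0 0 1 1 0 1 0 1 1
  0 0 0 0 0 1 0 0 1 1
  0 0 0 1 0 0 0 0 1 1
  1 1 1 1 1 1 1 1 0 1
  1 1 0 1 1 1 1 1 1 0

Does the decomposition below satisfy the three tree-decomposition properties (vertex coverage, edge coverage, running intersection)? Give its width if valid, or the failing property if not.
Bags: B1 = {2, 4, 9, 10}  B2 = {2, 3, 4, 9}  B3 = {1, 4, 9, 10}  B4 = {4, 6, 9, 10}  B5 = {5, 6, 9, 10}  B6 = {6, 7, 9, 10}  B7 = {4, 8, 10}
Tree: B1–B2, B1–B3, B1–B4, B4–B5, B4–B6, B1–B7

No — edge (9,8) lies in no bag.

A tree decomposition must satisfy three properties: every vertex lies in some bag; for every edge, both endpoints lie together in some bag; and for every vertex, the bags containing it form a connected subtree. Here edge (9,8) lies in no bag, so the decomposition is invalid.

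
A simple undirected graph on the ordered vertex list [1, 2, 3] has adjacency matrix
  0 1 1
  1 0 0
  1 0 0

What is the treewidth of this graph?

A width-1 tree decomposition is:
Bags: B1 = {1, 2}  B2 = {1, 3}
Tree: B1–B2
Every bag has size at most 2, so the width is 2 − 1 = 1 and tw(G) ≤ 1. G has an edge, so its treewidth is at least 1. The upper and lower bounds meet at 1, so that is the treewidth.

1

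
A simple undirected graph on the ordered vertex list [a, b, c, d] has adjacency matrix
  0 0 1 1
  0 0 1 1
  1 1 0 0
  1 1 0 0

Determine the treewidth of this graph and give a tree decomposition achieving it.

Treewidth 2.
Bags: B1 = {a, b, d}  B2 = {a, b, c}
Tree: B1–B2

The largest bag has 3 vertices, giving width 2; this decomposition certifies tw(G) ≤ 2. For the lower bound, G contains the cycle b–d–a–c–b, so G is not a forest; only forests have treewidth ≤ 1, hence tw(G) ≥ 2. Hence tw(G) = 2 exactly.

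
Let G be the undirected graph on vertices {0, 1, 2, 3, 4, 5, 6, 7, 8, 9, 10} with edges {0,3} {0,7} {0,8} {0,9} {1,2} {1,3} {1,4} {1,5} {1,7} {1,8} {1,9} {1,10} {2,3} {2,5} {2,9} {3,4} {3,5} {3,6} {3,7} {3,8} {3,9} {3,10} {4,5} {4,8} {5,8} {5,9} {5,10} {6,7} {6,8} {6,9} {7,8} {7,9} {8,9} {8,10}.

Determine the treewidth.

4

A width-4 tree decomposition is:
Bags: B1 = {1, 3, 4, 5, 8}  B2 = {1, 3, 5, 8, 9}  B3 = {1, 3, 7, 8, 9}  B4 = {3, 6, 7, 8, 9}  B5 = {1, 2, 3, 5, 9}  B6 = {1, 3, 5, 8, 10}  B7 = {0, 3, 7, 8, 9}
Tree: B1–B2, B2–B3, B3–B4, B2–B5, B2–B6, B3–B7
Each bag holds 5 vertices, so the decomposition has width 4, which upper-bounds the treewidth. For the lower bound, the 5 vertices {0, 3, 7, 8, 9} are pairwise adjacent, and any tree decomposition puts a clique entirely inside one bag — forcing width ≥ 4. The upper and lower bounds meet at 4, so that is the treewidth.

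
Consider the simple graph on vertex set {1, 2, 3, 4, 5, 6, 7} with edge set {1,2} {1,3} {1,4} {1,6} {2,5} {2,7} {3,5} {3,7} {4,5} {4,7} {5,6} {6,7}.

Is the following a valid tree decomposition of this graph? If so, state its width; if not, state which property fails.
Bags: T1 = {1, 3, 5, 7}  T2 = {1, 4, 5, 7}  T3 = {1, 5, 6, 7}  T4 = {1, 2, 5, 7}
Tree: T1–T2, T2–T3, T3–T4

Yes; width 3.

Every vertex of G appears in some bag (union = {1, 2, 3, 4, 5, 6, 7}); every edge is covered by a bag; and for each vertex v the set of bags containing v is connected in the bag tree. The decomposition is therefore valid. The largest bag has 4 vertices, so the width is 3.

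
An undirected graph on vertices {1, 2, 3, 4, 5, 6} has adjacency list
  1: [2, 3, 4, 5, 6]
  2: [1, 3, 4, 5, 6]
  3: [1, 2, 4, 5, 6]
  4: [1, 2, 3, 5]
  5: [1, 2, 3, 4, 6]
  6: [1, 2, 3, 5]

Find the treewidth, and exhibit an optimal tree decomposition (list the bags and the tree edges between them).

Each bag holds 5 vertices, so the decomposition has width 4, which upper-bounds the treewidth. Conversely, {1, 2, 3, 4, 5} is a clique of size 5, and the vertices of any clique must share a bag in every tree decomposition; so some bag has ≥ 5 vertices and tw(G) ≥ 4. The upper and lower bounds meet at 4, so that is the treewidth.

Treewidth 4.
Bags: B1 = {1, 2, 3, 5, 6}  B2 = {1, 2, 3, 4, 5}
Tree: B1–B2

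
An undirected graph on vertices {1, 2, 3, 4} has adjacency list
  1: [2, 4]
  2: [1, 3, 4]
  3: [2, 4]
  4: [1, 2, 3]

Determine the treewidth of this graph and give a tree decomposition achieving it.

Treewidth 2.
One optimal decomposition is:
Bags: B1 = {2, 3, 4}  B2 = {1, 2, 4}
Tree: B1–B2

Every bag has size at most 3, so the width is 3 − 1 = 2 and tw(G) ≤ 2. Conversely, {1, 2, 4} is a clique of size 3, and the vertices of any clique must share a bag in every tree decomposition; so some bag has ≥ 3 vertices and tw(G) ≥ 2. Therefore the treewidth is 2.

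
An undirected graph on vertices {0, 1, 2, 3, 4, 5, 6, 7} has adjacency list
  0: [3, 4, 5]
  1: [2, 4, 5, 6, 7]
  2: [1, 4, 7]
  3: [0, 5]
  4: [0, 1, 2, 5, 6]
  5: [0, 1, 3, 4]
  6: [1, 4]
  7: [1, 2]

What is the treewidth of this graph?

A width-2 tree decomposition is:
Bags: B1 = {1, 4, 6}  B2 = {1, 4, 5}  B3 = {1, 2, 4}  B4 = {0, 4, 5}  B5 = {1, 2, 7}  B6 = {0, 3, 5}
Tree: B1–B2, B1–B3, B2–B4, B3–B5, B4–B6
The largest bag has 3 vertices, giving width 2; this decomposition certifies tw(G) ≤ 2. For the lower bound, the 3 vertices {0, 3, 5} are pairwise adjacent, and any tree decomposition puts a clique entirely inside one bag — forcing width ≥ 2. Therefore the treewidth is 2.

2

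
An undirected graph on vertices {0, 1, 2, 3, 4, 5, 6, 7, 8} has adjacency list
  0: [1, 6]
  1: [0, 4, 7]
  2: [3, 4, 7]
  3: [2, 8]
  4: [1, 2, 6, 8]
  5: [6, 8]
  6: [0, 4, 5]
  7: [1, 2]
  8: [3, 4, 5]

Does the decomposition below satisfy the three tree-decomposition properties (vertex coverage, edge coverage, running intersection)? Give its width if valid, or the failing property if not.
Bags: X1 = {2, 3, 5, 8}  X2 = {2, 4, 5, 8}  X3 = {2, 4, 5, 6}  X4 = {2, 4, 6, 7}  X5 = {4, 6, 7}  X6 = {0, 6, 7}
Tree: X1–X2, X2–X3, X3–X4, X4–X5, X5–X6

A tree decomposition must satisfy three properties: every vertex lies in some bag; for every edge, both endpoints lie together in some bag; and for every vertex, the bags containing it form a connected subtree. Here vertex 1 appears in no bag, so the decomposition is invalid.

No — vertex 1 appears in no bag.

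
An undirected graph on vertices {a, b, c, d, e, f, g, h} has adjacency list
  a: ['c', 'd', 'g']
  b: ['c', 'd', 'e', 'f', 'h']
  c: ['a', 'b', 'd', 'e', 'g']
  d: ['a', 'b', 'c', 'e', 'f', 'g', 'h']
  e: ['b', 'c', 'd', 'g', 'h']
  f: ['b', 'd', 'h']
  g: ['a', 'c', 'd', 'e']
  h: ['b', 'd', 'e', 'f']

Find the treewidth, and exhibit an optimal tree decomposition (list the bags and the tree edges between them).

Treewidth 3.
Bags: B1 = {b, c, d, e}  B2 = {c, d, e, g}  B3 = {b, d, e, h}  B4 = {b, d, f, h}  B5 = {a, c, d, g}
Tree: B1–B2, B1–B3, B3–B4, B2–B5

Every bag has size at most 4, so the width is 4 − 1 = 3 and tw(G) ≤ 3. Conversely, {c, d, e, g} is a clique of size 4, and the vertices of any clique must share a bag in every tree decomposition; so some bag has ≥ 4 vertices and tw(G) ≥ 3. Therefore the treewidth is 3.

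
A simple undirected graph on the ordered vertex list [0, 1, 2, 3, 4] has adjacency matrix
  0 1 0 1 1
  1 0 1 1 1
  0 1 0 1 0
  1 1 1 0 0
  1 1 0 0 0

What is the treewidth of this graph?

2

A width-2 tree decomposition is:
Bags: B1 = {1, 2, 3}  B2 = {0, 1, 3}  B3 = {0, 1, 4}
Tree: B1–B2, B2–B3
The largest bag has 3 vertices, giving width 2; this decomposition certifies tw(G) ≤ 2. On the other hand G contains the 3-clique {0, 1, 3}. A clique must lie in a single bag of any decomposition, so no decomposition can have width below 2. Combining the bounds, tw(G) = 2.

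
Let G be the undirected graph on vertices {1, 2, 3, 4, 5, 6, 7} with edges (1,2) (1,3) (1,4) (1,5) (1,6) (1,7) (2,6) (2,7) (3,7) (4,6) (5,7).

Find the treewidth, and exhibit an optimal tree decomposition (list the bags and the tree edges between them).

Each bag holds 3 vertices, so the decomposition has width 2, which upper-bounds the treewidth. On the other hand G contains the 3-clique {1, 4, 6}. A clique must lie in a single bag of any decomposition, so no decomposition can have width below 2. The upper and lower bounds meet at 2, so that is the treewidth.

Treewidth 2.
Bags: B1 = {1, 2, 6}  B2 = {1, 2, 7}  B3 = {1, 5, 7}  B4 = {1, 4, 6}  B5 = {1, 3, 7}
Tree: B1–B2, B2–B3, B1–B4, B3–B5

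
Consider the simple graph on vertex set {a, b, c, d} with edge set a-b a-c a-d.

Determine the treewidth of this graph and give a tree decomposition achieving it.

The largest bag has 2 vertices, giving width 1; this decomposition certifies tw(G) ≤ 1. Any graph with an edge has treewidth ≥ 1, and G has the edge a–d. Hence tw(G) = 1 exactly.

Treewidth 1.
One optimal decomposition is:
Bags: B1 = {a, d}  B2 = {a, c}  B3 = {a, b}
Tree: B1–B2, B2–B3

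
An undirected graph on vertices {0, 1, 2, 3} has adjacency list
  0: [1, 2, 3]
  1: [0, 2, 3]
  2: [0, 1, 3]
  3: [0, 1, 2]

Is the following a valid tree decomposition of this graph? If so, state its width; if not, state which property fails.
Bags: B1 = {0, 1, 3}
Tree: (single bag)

No — vertex 2 appears in no bag.

A tree decomposition must satisfy three properties: every vertex lies in some bag; for every edge, both endpoints lie together in some bag; and for every vertex, the bags containing it form a connected subtree. Here vertex 2 appears in no bag, so the decomposition is invalid.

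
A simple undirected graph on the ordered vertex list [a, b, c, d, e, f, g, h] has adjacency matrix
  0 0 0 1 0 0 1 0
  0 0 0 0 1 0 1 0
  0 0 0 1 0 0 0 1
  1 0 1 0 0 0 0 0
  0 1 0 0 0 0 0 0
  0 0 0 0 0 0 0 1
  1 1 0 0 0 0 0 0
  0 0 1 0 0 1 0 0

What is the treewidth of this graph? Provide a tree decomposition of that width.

Every bag has size at most 2, so the width is 2 − 1 = 1 and tw(G) ≤ 1. Since G has at least one edge (e.g. e–b), it is not an edgeless graph, so tw(G) ≥ 1. Combining the bounds, tw(G) = 1.

Treewidth 1.
One optimal decomposition is:
Bags: B1 = {b, e}  B2 = {b, g}  B3 = {a, g}  B4 = {a, d}  B5 = {c, d}  B6 = {c, h}  B7 = {f, h}
Tree: B1–B2, B2–B3, B3–B4, B4–B5, B5–B6, B6–B7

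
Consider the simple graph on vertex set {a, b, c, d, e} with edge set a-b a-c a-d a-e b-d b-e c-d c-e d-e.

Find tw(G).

3

A width-3 tree decomposition is:
Bags: B1 = {a, c, d, e}  B2 = {a, b, d, e}
Tree: B1–B2
The largest bag has 4 vertices, giving width 3; this decomposition certifies tw(G) ≤ 3. On the other hand G contains the 4-clique {a, c, d, e}. A clique must lie in a single bag of any decomposition, so no decomposition can have width below 3. Therefore the treewidth is 3.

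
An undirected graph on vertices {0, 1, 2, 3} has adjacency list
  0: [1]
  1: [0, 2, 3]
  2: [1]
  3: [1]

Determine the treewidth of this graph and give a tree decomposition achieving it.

Treewidth 1.
One optimal decomposition is:
Bags: B1 = {1, 2}  B2 = {1, 3}  B3 = {0, 1}
Tree: B1–B2, B2–B3

Every bag has size at most 2, so the width is 2 − 1 = 1 and tw(G) ≤ 1. G has an edge, so its treewidth is at least 1. The upper and lower bounds meet at 1, so that is the treewidth.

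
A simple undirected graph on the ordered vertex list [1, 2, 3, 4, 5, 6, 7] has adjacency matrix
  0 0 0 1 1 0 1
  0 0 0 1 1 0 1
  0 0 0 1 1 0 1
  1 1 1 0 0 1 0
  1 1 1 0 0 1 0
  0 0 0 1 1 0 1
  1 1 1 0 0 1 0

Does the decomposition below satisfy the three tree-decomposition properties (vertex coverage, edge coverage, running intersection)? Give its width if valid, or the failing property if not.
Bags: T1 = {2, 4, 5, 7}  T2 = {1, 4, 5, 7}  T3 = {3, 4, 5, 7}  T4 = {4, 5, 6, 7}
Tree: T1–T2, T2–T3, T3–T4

Every vertex of G appears in some bag (union = {1, 2, 3, 4, 5, 6, 7}); every edge is covered by a bag; and for each vertex v the set of bags containing v is connected in the bag tree. The decomposition is therefore valid. The largest bag has 4 vertices, so the width is 3.

Yes; width 3.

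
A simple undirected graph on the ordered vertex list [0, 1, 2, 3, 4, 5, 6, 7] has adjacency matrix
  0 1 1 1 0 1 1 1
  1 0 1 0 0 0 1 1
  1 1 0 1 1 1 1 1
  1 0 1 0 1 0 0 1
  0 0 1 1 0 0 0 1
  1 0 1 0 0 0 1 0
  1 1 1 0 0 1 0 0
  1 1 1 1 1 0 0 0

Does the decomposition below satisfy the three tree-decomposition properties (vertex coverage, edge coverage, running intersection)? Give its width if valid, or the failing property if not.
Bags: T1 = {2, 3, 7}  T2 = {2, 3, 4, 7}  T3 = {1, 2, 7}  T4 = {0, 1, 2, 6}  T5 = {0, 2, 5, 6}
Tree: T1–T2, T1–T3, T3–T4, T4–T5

No — edge (3,0) lies in no bag.

A tree decomposition must satisfy three properties: every vertex lies in some bag; for every edge, both endpoints lie together in some bag; and for every vertex, the bags containing it form a connected subtree. Here edge (3,0) lies in no bag, so the decomposition is invalid.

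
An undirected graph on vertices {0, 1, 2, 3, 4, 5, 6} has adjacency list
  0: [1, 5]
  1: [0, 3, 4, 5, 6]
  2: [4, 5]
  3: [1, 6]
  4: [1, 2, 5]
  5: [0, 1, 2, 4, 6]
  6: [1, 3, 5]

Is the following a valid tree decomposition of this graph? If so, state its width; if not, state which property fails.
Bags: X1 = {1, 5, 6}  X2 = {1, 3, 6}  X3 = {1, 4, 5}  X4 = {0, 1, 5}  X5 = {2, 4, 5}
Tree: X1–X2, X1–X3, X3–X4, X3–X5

Every vertex of G appears in some bag (union = {0, 1, 2, 3, 4, 5, 6}); every edge is covered by a bag; and for each vertex v the set of bags containing v is connected in the bag tree. The decomposition is therefore valid. The largest bag has 3 vertices, so the width is 2.

Yes; width 2.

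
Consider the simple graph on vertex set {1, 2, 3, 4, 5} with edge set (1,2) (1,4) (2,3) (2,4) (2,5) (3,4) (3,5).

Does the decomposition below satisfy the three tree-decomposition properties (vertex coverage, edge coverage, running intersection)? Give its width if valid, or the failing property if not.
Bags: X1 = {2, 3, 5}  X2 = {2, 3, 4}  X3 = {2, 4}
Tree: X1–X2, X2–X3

No — vertex 1 appears in no bag.

A tree decomposition must satisfy three properties: every vertex lies in some bag; for every edge, both endpoints lie together in some bag; and for every vertex, the bags containing it form a connected subtree. Here vertex 1 appears in no bag, so the decomposition is invalid.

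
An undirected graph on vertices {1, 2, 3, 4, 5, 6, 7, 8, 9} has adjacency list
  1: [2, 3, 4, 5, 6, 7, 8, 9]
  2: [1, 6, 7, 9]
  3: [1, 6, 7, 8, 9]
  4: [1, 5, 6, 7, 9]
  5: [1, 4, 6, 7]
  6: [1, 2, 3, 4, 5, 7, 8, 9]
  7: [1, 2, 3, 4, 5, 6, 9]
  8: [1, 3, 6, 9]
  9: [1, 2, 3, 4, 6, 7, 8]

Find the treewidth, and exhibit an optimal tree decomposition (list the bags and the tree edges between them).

Treewidth 4.
One optimal decomposition is:
Bags: B1 = {1, 4, 6, 7, 9}  B2 = {1, 3, 6, 7, 9}  B3 = {1, 4, 5, 6, 7}  B4 = {1, 3, 6, 8, 9}  B5 = {1, 2, 6, 7, 9}
Tree: B1–B2, B1–B3, B2–B4, B1–B5

Each bag holds 5 vertices, so the decomposition has width 4, which upper-bounds the treewidth. On the other hand G contains the 5-clique {1, 3, 6, 8, 9}. A clique must lie in a single bag of any decomposition, so no decomposition can have width below 4. Hence tw(G) = 4 exactly.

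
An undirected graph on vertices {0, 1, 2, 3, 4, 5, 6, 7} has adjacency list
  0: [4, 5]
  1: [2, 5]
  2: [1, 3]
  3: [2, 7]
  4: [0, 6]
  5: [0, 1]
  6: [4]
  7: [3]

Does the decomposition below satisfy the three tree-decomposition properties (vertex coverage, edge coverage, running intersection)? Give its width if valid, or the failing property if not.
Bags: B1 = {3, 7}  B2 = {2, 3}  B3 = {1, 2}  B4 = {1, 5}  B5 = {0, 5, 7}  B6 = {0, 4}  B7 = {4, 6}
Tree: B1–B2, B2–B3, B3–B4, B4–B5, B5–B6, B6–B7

No — bags containing vertex 7 are not connected in the tree.

A tree decomposition must satisfy three properties: every vertex lies in some bag; for every edge, both endpoints lie together in some bag; and for every vertex, the bags containing it form a connected subtree. Here bags containing vertex 7 are not connected in the tree, so the decomposition is invalid.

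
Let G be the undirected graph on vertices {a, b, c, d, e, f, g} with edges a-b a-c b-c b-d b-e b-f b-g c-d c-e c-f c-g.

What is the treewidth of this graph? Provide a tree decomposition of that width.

Treewidth 2.
One optimal decomposition is:
Bags: B1 = {b, c, f}  B2 = {a, b, c}  B3 = {b, c, g}  B4 = {b, c, d}  B5 = {b, c, e}
Tree: B1–B2, B1–B3, B3–B4, B2–B5

Every bag has size at most 3, so the width is 3 − 1 = 2 and tw(G) ≤ 2. For the lower bound, the 3 vertices {b, c, d} are pairwise adjacent, and any tree decomposition puts a clique entirely inside one bag — forcing width ≥ 2. The upper and lower bounds meet at 2, so that is the treewidth.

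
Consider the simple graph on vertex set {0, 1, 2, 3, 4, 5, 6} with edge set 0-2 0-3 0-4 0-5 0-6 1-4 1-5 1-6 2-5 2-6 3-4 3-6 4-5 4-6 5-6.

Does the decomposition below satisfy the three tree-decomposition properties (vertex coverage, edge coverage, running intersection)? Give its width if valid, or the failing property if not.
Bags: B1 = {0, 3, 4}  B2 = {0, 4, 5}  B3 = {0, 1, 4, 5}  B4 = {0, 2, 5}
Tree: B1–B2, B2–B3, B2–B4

A tree decomposition must satisfy three properties: every vertex lies in some bag; for every edge, both endpoints lie together in some bag; and for every vertex, the bags containing it form a connected subtree. Here vertex 6 appears in no bag, so the decomposition is invalid.

No — vertex 6 appears in no bag.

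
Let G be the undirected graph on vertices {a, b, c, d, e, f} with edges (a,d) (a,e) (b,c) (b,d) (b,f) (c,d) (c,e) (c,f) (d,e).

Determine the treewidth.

2

A width-2 tree decomposition is:
Bags: B1 = {c, d, e}  B2 = {b, c, d}  B3 = {a, d, e}  B4 = {b, c, f}
Tree: B1–B2, B1–B3, B2–B4
Each bag holds 3 vertices, so the decomposition has width 2, which upper-bounds the treewidth. On the other hand G contains the 3-clique {c, d, e}. A clique must lie in a single bag of any decomposition, so no decomposition can have width below 2. Hence tw(G) = 2 exactly.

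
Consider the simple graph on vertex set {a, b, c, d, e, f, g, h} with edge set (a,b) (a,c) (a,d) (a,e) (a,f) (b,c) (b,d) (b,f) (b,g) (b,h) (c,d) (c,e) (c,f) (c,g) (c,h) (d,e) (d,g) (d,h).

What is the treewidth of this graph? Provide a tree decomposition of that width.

Each bag holds 4 vertices, so the decomposition has width 3, which upper-bounds the treewidth. On the other hand G contains the 4-clique {a, c, d, e}. A clique must lie in a single bag of any decomposition, so no decomposition can have width below 3. Therefore the treewidth is 3.

Treewidth 3.
Bags: B1 = {a, c, d, e}  B2 = {a, b, c, d}  B3 = {b, c, d, g}  B4 = {b, c, d, h}  B5 = {a, b, c, f}
Tree: B1–B2, B2–B3, B2–B4, B2–B5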